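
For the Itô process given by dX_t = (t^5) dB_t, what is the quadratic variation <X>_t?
<X>_t = t^11/11

For an Itô process dX_t = a(t) dt + b(t) dB_t, the quadratic variation is <X>_t = int_0^t b(s)^2 ds (the drift term does not contribute). Here b(s) = s^5, so
  b(s)^2 = s^10.
Integrating from 0 to t:
  <X>_t = int_0^t (s^10) ds = t^11/11.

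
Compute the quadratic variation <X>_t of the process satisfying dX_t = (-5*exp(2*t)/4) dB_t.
<X>_t = 25*exp(4*t)/64 - 25/64

For an Itô process dX_t = a(t) dt + b(t) dB_t, the quadratic variation is <X>_t = int_0^t b(s)^2 ds (the drift term does not contribute). Here b(s) = -5*exp(2*s)/4, so
  b(s)^2 = 25*exp(4*s)/16.
Integrating from 0 to t:
  <X>_t = int_0^t (25*exp(4*s)/16) ds = 25*exp(4*t)/64 - 25/64.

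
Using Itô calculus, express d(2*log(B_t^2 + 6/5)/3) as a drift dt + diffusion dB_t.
d(2*log(B_t^2 + 6/5)/3) = (10*(6 - 5*B_t^2)/(3*(5*B_t^2 + 6)^2)) dt + (20*B_t/(3*(5*B_t^2 + 6))) dB_t

Itô's formula for f(B_t) gives d f(B_t) = f'(B_t) dB_t + (1/2) f''(B_t) dt. Compute derivatives of f(x) = 2*log(x^2 + 6/5)/3:
  f'(x)  = 20*x/(3*(5*x^2 + 6))
  f''(x) = 20*(6 - 5*x^2)/(3*(5*x^2 + 6)^2)
Substitute x = B_t and multiply the f'' term by 1/2:
  drift     = (1/2) * (20*(6 - 5*x^2)/(3*(5*x^2 + 6)^2)) evaluated at B_t = 10*(6 - 5*B_t^2)/(3*(5*B_t^2 + 6)^2)
  diffusion = (20*x/(3*(5*x^2 + 6))) evaluated at B_t = 20*B_t/(3*(5*B_t^2 + 6))
Therefore d(2*log(B_t^2 + 6/5)/3) = (10*(6 - 5*B_t^2)/(3*(5*B_t^2 + 6)^2)) dt + (20*B_t/(3*(5*B_t^2 + 6))) dB_t.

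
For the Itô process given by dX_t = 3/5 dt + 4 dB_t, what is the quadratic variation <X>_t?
<X>_t = 16*t

For an Itô process dX_t = a(t) dt + b(t) dB_t, the quadratic variation is <X>_t = int_0^t b(s)^2 ds (the drift term does not contribute). Here b(s) = 4, so
  b(s)^2 = 16.
Integrating from 0 to t:
  <X>_t = int_0^t (16) ds = 16*t.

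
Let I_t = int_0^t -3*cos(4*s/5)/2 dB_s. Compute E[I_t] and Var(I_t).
E[I_t] = 0; Var(I_t) = 9*t/8 + 45*sin(4*t/5)*cos(4*t/5)/32

The Itô integral of a deterministic integrand f(s) has mean 0 because each increment f(s) * (B_{s+ds} - B_s) has mean 0. By the Itô isometry:
  Var( int_0^t f(s) dB_s ) = E[ (int_0^t f(s) dB_s)^2 ] = int_0^t f(s)^2 ds.
Here f(s) = -3*cos(4*s/5)/2, so f(s)^2 = 9*cos(4*s/5)^2/4. Integrate:
  int_0^t (9*cos(4*s/5)^2/4) ds = 9*t/8 + 45*sin(4*t/5)*cos(4*t/5)/32.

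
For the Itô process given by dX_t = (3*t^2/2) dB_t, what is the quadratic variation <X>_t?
<X>_t = 9*t^5/20

For an Itô process dX_t = a(t) dt + b(t) dB_t, the quadratic variation is <X>_t = int_0^t b(s)^2 ds (the drift term does not contribute). Here b(s) = 3*s^2/2, so
  b(s)^2 = 9*s^4/4.
Integrating from 0 to t:
  <X>_t = int_0^t (9*s^4/4) ds = 9*t^5/20.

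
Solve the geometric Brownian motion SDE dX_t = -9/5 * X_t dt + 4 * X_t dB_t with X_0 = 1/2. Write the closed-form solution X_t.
X_t = 1/2 * exp((-49/5) * t + (4) * B_t)

For GBM dX = mu X dt + sigma X dB with X_0 = x_0, apply Itô to Y = log X: dY = (mu - sigma^2/2) dt + sigma dB, so Y_t = log(x_0) + (mu - sigma^2/2) t + sigma B_t and hence X_t = x_0 * exp((mu - sigma^2/2) t + sigma B_t).
With mu = -9/5, sigma = 4, x_0 = 1/2, this gives:
  X_t = 1/2 * exp((-49/5) * t + (4) * B_t).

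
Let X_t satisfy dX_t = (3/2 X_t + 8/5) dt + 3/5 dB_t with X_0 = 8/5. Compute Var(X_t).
Var(X_t) = 3*exp(3*t)/25 - 3/25

The variance V(t) = Var(X_t) satisfies V'(t) = 2 a V(t) + c^2 with V(0) = 0 (drift coefficient is linear in X, diffusion is constant). With a = 3/2, c = 3/5, the solution is
  V(t) = (c^2 / (2 a)) * (exp(2 a t) - 1)
       = ((3/5)^2 / (2*(3/2))) * (exp(3 t) - 1)
       = 3*exp(3*t)/25 - 3/25.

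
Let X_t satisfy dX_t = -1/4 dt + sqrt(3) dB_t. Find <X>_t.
<X>_t = 3*t

For an Itô process dX_t = a(t) dt + b(t) dB_t, the quadratic variation is <X>_t = int_0^t b(s)^2 ds (the drift term does not contribute). Here b(s) = sqrt(3), so
  b(s)^2 = 3.
Integrating from 0 to t:
  <X>_t = int_0^t (3) ds = 3*t.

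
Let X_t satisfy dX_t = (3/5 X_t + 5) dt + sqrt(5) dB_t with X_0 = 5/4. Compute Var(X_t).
Var(X_t) = 25*exp(6*t/5)/6 - 25/6

The variance V(t) = Var(X_t) satisfies V'(t) = 2 a V(t) + c^2 with V(0) = 0 (drift coefficient is linear in X, diffusion is constant). With a = 3/5, c = sqrt(5), the solution is
  V(t) = (c^2 / (2 a)) * (exp(2 a t) - 1)
       = (sqrt(5)^2 / (2*(3/5))) * (exp((6/5) t) - 1)
       = 25*exp(6*t/5)/6 - 25/6.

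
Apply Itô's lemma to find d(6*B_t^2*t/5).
d(6*B_t^2*t/5) = (6*B_t^2/5 + 6*t/5) dt + (12*B_t*t/5) dB_t

Itô's formula for f(t, x): d f(t, B_t) = (f_t + (1/2) f_xx) dt + f_x dB_t. Compute partials of f(t, x) = 6*t*x^2/5:
  f_t(t,x)  = 6*x^2/5
  f_x(t,x)  = 12*t*x/5
  f_xx(t,x) = 12*t/5
Assemble drift = f_t + (1/2) f_xx = 6*t/5 + 6*x^2/5 and diffusion = f_x = 12*t*x/5. Substituting x = B_t:
  d(6*B_t^2*t/5) = (6*B_t^2/5 + 6*t/5) dt + (12*B_t*t/5) dB_t.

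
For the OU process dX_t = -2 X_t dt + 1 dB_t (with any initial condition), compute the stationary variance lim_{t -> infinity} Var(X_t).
lim Var(X_t) = 1/4

The OU SDE dX = -theta X dt + sigma dB admits the integrating factor exp(theta t): d(exp(theta t) X_t) = sigma exp(theta t) dB_t. Integrating from 0 to t gives X_t = x_0 * exp(-theta t) + sigma * int_0^t exp(-theta (t-s)) dB_s for any initial x_0. The Itô integral has variance (by the Itô isometry) sigma^2 * int_0^t exp(-2 theta (t - s)) ds = sigma^2 * (1 - exp(-2 theta t)) / (2 theta), independent of x_0.
With theta = 2, sigma = 1:
  Var(X_t) = (1)^2 * (1 - exp(-2*2 t)) / (2 * 2) = 1/4 - exp(-4*t)/4.
As t -> infinity, exp(-2*2 t) -> 0, so the stationary variance is sigma^2 / (2 theta) = 1/4.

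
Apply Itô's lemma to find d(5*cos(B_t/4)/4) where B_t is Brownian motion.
d(5*cos(B_t/4)/4) = (-5*cos(B_t/4)/128) dt + (-5*sin(B_t/4)/16) dB_t

Itô's formula for f(B_t) gives d f(B_t) = f'(B_t) dB_t + (1/2) f''(B_t) dt. Compute derivatives of f(x) = 5*cos(x/4)/4:
  f'(x)  = -5*sin(x/4)/16
  f''(x) = -5*cos(x/4)/64
Substitute x = B_t and multiply the f'' term by 1/2:
  drift     = (1/2) * (-5*cos(x/4)/64) evaluated at B_t = -5*cos(B_t/4)/128
  diffusion = (-5*sin(x/4)/16) evaluated at B_t = -5*sin(B_t/4)/16
Therefore d(5*cos(B_t/4)/4) = (-5*cos(B_t/4)/128) dt + (-5*sin(B_t/4)/16) dB_t.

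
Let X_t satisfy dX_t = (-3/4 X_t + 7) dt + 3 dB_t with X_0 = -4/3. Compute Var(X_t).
Var(X_t) = 6 - 6*exp(-3*t/2)

The variance V(t) = Var(X_t) satisfies V'(t) = 2 a V(t) + c^2 with V(0) = 0 (drift coefficient is linear in X, diffusion is constant). With a = -3/4, c = 3, the solution is
  V(t) = (c^2 / (2 a)) * (exp(2 a t) - 1)
       = (3^2 / (2*(-3/4))) * (exp((-3/2) t) - 1)
       = 6 - 6*exp(-3*t/2).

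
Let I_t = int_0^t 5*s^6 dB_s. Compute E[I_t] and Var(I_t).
E[I_t] = 0; Var(I_t) = 25*t^13/13

The Itô integral of a deterministic integrand f(s) has mean 0 because each increment f(s) * (B_{s+ds} - B_s) has mean 0. By the Itô isometry:
  Var( int_0^t f(s) dB_s ) = E[ (int_0^t f(s) dB_s)^2 ] = int_0^t f(s)^2 ds.
Here f(s) = 5*s^6, so f(s)^2 = 25*s^12. Integrate:
  int_0^t (25*s^12) ds = 25*t^13/13.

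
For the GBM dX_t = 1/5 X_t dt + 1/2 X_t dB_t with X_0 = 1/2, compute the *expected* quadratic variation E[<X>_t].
E[<X>_t] = 5*exp(13*t/20)/52 - 5/52

<X>_t = int_0^t ((1/2) * X_s)^2 ds. Taking expectation inside the integral: E[<X>_t] = (1/2)^2 * int_0^t E[X_s^2] ds. For GBM, E[X_s^2] = x_0^2 * exp((2 mu + sigma^2) s). Integrating:
  E[<X>_t] = (1/2)^2 * (1/2)^2 * (exp((2*(1/5) + (1/2)^2) t) - 1) / (2*(1/5) + (1/2)^2)
           = (1/2)^2 * (1/2)^2 * (exp((13/20) t) - 1) / (13/20) = 5*exp(13*t/20)/52 - 5/52.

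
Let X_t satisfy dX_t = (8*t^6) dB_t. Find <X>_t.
<X>_t = 64*t^13/13

For an Itô process dX_t = a(t) dt + b(t) dB_t, the quadratic variation is <X>_t = int_0^t b(s)^2 ds (the drift term does not contribute). Here b(s) = 8*s^6, so
  b(s)^2 = 64*s^12.
Integrating from 0 to t:
  <X>_t = int_0^t (64*s^12) ds = 64*t^13/13.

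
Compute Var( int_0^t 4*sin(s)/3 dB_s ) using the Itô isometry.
Var = 8*t/9 - 4*sin(2*t)/9

The Itô integral of a deterministic integrand f(s) has mean 0 because each increment f(s) * (B_{s+ds} - B_s) has mean 0. By the Itô isometry:
  Var( int_0^t f(s) dB_s ) = E[ (int_0^t f(s) dB_s)^2 ] = int_0^t f(s)^2 ds.
Here f(s) = 4*sin(s)/3, so f(s)^2 = 16*sin(s)^2/9. Integrate:
  int_0^t (16*sin(s)^2/9) ds = 8*t/9 - 4*sin(2*t)/9.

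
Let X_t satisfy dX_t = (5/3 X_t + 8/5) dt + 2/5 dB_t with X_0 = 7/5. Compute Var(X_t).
Var(X_t) = 6*exp(10*t/3)/125 - 6/125

The variance V(t) = Var(X_t) satisfies V'(t) = 2 a V(t) + c^2 with V(0) = 0 (drift coefficient is linear in X, diffusion is constant). With a = 5/3, c = 2/5, the solution is
  V(t) = (c^2 / (2 a)) * (exp(2 a t) - 1)
       = ((2/5)^2 / (2*(5/3))) * (exp((10/3) t) - 1)
       = 6*exp(10*t/3)/125 - 6/125.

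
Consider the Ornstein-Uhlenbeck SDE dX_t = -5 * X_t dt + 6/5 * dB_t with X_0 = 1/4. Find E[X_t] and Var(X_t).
E[X_t] = exp(-5*t)/4; Var(X_t) = 18/125 - 18*exp(-10*t)/125

The OU SDE dX = -theta X dt + sigma dB admits the integrating factor exp(theta t): d(exp(theta t) X_t) = sigma exp(theta t) dB_t. Integrating from 0 to t:
  X_t = x_0 * exp(-theta t) + sigma * int_0^t exp(-theta (t-s)) dB_s.
The Itô integral has mean 0 and (by the Itô isometry) variance sigma^2 * int_0^t exp(-2 theta (t - s)) ds = sigma^2 * (1 - exp(-2 theta t)) / (2 theta).
With theta = 5, sigma = 6/5, x_0 = 1/4:
  E[X_t] = 1/4 * exp(-5 t) = exp(-5*t)/4
  Var(X_t) = (6/5)^2 * (1 - exp(-2*5 t)) / (2 * 5) = 18/125 - 18*exp(-10*t)/125.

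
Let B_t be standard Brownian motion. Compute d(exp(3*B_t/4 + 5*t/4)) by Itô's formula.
d(exp(3*B_t/4 + 5*t/4)) = (49*exp(3*B_t/4 + 5*t/4)/32) dt + (3*exp(3*B_t/4 + 5*t/4)/4) dB_t

Itô's formula for f(t, x): d f(t, B_t) = (f_t + (1/2) f_xx) dt + f_x dB_t. Compute partials of f(t, x) = exp(5*t/4 + 3*x/4):
  f_t(t,x)  = 5*exp(5*t/4 + 3*x/4)/4
  f_x(t,x)  = 3*exp(5*t/4 + 3*x/4)/4
  f_xx(t,x) = 9*exp(5*t/4 + 3*x/4)/16
Assemble drift = f_t + (1/2) f_xx = 49*exp(5*t/4 + 3*x/4)/32 and diffusion = f_x = 3*exp(5*t/4 + 3*x/4)/4. Substituting x = B_t:
  d(exp(3*B_t/4 + 5*t/4)) = (49*exp(3*B_t/4 + 5*t/4)/32) dt + (3*exp(3*B_t/4 + 5*t/4)/4) dB_t.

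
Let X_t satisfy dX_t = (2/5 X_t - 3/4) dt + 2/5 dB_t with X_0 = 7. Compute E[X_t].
E[X_t] = 41*exp(2*t/5)/8 + 15/8

Taking expectations and using E[dB_t] = 0, the mean m(t) = E[X_t] satisfies the ODE m'(t) = a m(t) + b with m(0) = x_0. With a = 2/5, b = -3/4, x_0 = 7, the solution is
  m(t) = x_0 * exp(a t) + (b/a) * (exp(a t) - 1)
       = 7 * exp((2/5) t) + ((-3/4)/(2/5)) * (exp((2/5) t) - 1)
       = 41*exp(2*t/5)/8 + 15/8.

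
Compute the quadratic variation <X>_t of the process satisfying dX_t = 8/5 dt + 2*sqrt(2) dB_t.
<X>_t = 8*t

For an Itô process dX_t = a(t) dt + b(t) dB_t, the quadratic variation is <X>_t = int_0^t b(s)^2 ds (the drift term does not contribute). Here b(s) = 2*sqrt(2), so
  b(s)^2 = 8.
Integrating from 0 to t:
  <X>_t = int_0^t (8) ds = 8*t.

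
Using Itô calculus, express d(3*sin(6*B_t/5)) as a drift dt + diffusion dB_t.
d(3*sin(6*B_t/5)) = (-54*sin(6*B_t/5)/25) dt + (18*cos(6*B_t/5)/5) dB_t

Itô's formula for f(B_t) gives d f(B_t) = f'(B_t) dB_t + (1/2) f''(B_t) dt. Compute derivatives of f(x) = 3*sin(6*x/5):
  f'(x)  = 18*cos(6*x/5)/5
  f''(x) = -108*sin(6*x/5)/25
Substitute x = B_t and multiply the f'' term by 1/2:
  drift     = (1/2) * (-108*sin(6*x/5)/25) evaluated at B_t = -54*sin(6*B_t/5)/25
  diffusion = (18*cos(6*x/5)/5) evaluated at B_t = 18*cos(6*B_t/5)/5
Therefore d(3*sin(6*B_t/5)) = (-54*sin(6*B_t/5)/25) dt + (18*cos(6*B_t/5)/5) dB_t.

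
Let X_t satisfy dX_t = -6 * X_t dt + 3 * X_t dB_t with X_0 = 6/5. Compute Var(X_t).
Var(X_t) = (36*exp(9*t) - 36)*exp(-12*t)/25

For GBM dX = mu X dt + sigma X dB with X_0 = x_0, apply Itô to Y = log X: dY = (mu - sigma^2/2) dt + sigma dB, so Y_t = log(x_0) + (mu - sigma^2/2) t + sigma B_t and hence X_t = x_0 * exp((mu - sigma^2/2) t + sigma B_t).
With mu = -6, sigma = 3, x_0 = 6/5, this gives:
  X_t = 6/5 * exp((-21/2) * t + (3) * B_t).
Since sigma*B_t ~ Normal(0, sigma^2 t), E[exp(sigma*B_t)] = exp(sigma^2 t / 2); so E[X_t] = x_0 * exp((mu - sigma^2/2) t) * exp(sigma^2 t / 2) = x_0 * exp(mu t) = 6*exp(-6*t)/5.
Var(X_t) = E[X_t^2] - (E[X_t])^2 = x_0^2 * exp(2 mu t) * (exp(sigma^2 t) - 1) = (36*exp(9*t) - 36)*exp(-12*t)/25.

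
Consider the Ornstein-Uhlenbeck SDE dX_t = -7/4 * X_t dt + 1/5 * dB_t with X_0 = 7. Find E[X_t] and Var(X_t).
E[X_t] = 7*exp(-7*t/4); Var(X_t) = 2/175 - 2*exp(-7*t/2)/175

The OU SDE dX = -theta X dt + sigma dB admits the integrating factor exp(theta t): d(exp(theta t) X_t) = sigma exp(theta t) dB_t. Integrating from 0 to t:
  X_t = x_0 * exp(-theta t) + sigma * int_0^t exp(-theta (t-s)) dB_s.
The Itô integral has mean 0 and (by the Itô isometry) variance sigma^2 * int_0^t exp(-2 theta (t - s)) ds = sigma^2 * (1 - exp(-2 theta t)) / (2 theta).
With theta = 7/4, sigma = 1/5, x_0 = 7:
  E[X_t] = 7 * exp(-7/4 t) = 7*exp(-7*t/4)
  Var(X_t) = (1/5)^2 * (1 - exp(-2*7/4 t)) / (2 * 7/4) = 2/175 - 2*exp(-7*t/2)/175.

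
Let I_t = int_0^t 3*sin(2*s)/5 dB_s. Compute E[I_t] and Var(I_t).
E[I_t] = 0; Var(I_t) = 9*t/50 - 9*sin(4*t)/200

The Itô integral of a deterministic integrand f(s) has mean 0 because each increment f(s) * (B_{s+ds} - B_s) has mean 0. By the Itô isometry:
  Var( int_0^t f(s) dB_s ) = E[ (int_0^t f(s) dB_s)^2 ] = int_0^t f(s)^2 ds.
Here f(s) = 3*sin(2*s)/5, so f(s)^2 = 9*sin(2*s)^2/25. Integrate:
  int_0^t (9*sin(2*s)^2/25) ds = 9*t/50 - 9*sin(4*t)/200.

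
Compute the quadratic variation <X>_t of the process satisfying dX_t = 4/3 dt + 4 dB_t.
<X>_t = 16*t

For an Itô process dX_t = a(t) dt + b(t) dB_t, the quadratic variation is <X>_t = int_0^t b(s)^2 ds (the drift term does not contribute). Here b(s) = 4, so
  b(s)^2 = 16.
Integrating from 0 to t:
  <X>_t = int_0^t (16) ds = 16*t.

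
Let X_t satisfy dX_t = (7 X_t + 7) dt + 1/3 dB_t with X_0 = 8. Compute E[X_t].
E[X_t] = 9*exp(7*t) - 1

Taking expectations and using E[dB_t] = 0, the mean m(t) = E[X_t] satisfies the ODE m'(t) = a m(t) + b with m(0) = x_0. With a = 7, b = 7, x_0 = 8, the solution is
  m(t) = x_0 * exp(a t) + (b/a) * (exp(a t) - 1)
       = 8 * exp(7 t) + (7/7) * (exp(7 t) - 1)
       = 9*exp(7*t) - 1.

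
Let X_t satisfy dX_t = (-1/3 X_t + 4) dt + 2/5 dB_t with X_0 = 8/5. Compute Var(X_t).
Var(X_t) = 6/25 - 6*exp(-2*t/3)/25

The variance V(t) = Var(X_t) satisfies V'(t) = 2 a V(t) + c^2 with V(0) = 0 (drift coefficient is linear in X, diffusion is constant). With a = -1/3, c = 2/5, the solution is
  V(t) = (c^2 / (2 a)) * (exp(2 a t) - 1)
       = ((2/5)^2 / (2*(-1/3))) * (exp((-2/3) t) - 1)
       = 6/25 - 6*exp(-2*t/3)/25.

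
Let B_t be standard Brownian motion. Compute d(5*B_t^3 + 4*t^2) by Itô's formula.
d(5*B_t^3 + 4*t^2) = (15*B_t + 8*t) dt + (15*B_t^2) dB_t

Itô's formula for f(t, x): d f(t, B_t) = (f_t + (1/2) f_xx) dt + f_x dB_t. Compute partials of f(t, x) = 4*t^2 + 5*x^3:
  f_t(t,x)  = 8*t
  f_x(t,x)  = 15*x^2
  f_xx(t,x) = 30*x
Assemble drift = f_t + (1/2) f_xx = 8*t + 15*x and diffusion = f_x = 15*x^2. Substituting x = B_t:
  d(5*B_t^3 + 4*t^2) = (15*B_t + 8*t) dt + (15*B_t^2) dB_t.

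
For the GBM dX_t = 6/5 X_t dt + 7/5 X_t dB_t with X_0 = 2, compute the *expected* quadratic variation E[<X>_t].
E[<X>_t] = 196*exp(109*t/25)/109 - 196/109

<X>_t = int_0^t ((7/5) * X_s)^2 ds. Taking expectation inside the integral: E[<X>_t] = (7/5)^2 * int_0^t E[X_s^2] ds. For GBM, E[X_s^2] = x_0^2 * exp((2 mu + sigma^2) s). Integrating:
  E[<X>_t] = (7/5)^2 * 2^2 * (exp((2*(6/5) + (7/5)^2) t) - 1) / (2*(6/5) + (7/5)^2)
           = (7/5)^2 * 2^2 * (exp((109/25) t) - 1) / (109/25) = 196*exp(109*t/25)/109 - 196/109.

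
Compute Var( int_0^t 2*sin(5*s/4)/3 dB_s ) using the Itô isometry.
Var = 2*t/9 - 4*sin(5*t/2)/45

The Itô integral of a deterministic integrand f(s) has mean 0 because each increment f(s) * (B_{s+ds} - B_s) has mean 0. By the Itô isometry:
  Var( int_0^t f(s) dB_s ) = E[ (int_0^t f(s) dB_s)^2 ] = int_0^t f(s)^2 ds.
Here f(s) = 2*sin(5*s/4)/3, so f(s)^2 = 4*sin(5*s/4)^2/9. Integrate:
  int_0^t (4*sin(5*s/4)^2/9) ds = 2*t/9 - 4*sin(5*t/2)/45.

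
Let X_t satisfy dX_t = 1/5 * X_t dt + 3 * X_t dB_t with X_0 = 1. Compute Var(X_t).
Var(X_t) = (exp(9*t) - 1)*exp(2*t/5)

For GBM dX = mu X dt + sigma X dB with X_0 = x_0, apply Itô to Y = log X: dY = (mu - sigma^2/2) dt + sigma dB, so Y_t = log(x_0) + (mu - sigma^2/2) t + sigma B_t and hence X_t = x_0 * exp((mu - sigma^2/2) t + sigma B_t).
With mu = 1/5, sigma = 3, x_0 = 1, this gives:
  X_t = 1 * exp((-43/10) * t + (3) * B_t).
Since sigma*B_t ~ Normal(0, sigma^2 t), E[exp(sigma*B_t)] = exp(sigma^2 t / 2); so E[X_t] = x_0 * exp((mu - sigma^2/2) t) * exp(sigma^2 t / 2) = x_0 * exp(mu t) = exp(t/5).
Var(X_t) = E[X_t^2] - (E[X_t])^2 = x_0^2 * exp(2 mu t) * (exp(sigma^2 t) - 1) = (exp(9*t) - 1)*exp(2*t/5).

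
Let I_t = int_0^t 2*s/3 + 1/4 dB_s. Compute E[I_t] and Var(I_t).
E[I_t] = 0; Var(I_t) = t*(64*t^2 + 72*t + 27)/432

The Itô integral of a deterministic integrand f(s) has mean 0 because each increment f(s) * (B_{s+ds} - B_s) has mean 0. By the Itô isometry:
  Var( int_0^t f(s) dB_s ) = E[ (int_0^t f(s) dB_s)^2 ] = int_0^t f(s)^2 ds.
Here f(s) = 2*s/3 + 1/4, so f(s)^2 = (8*s + 3)^2/144. Integrate:
  int_0^t ((8*s + 3)^2/144) ds = t*(64*t^2 + 72*t + 27)/432.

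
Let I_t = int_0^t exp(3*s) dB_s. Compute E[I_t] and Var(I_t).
E[I_t] = 0; Var(I_t) = exp(6*t)/6 - 1/6

The Itô integral of a deterministic integrand f(s) has mean 0 because each increment f(s) * (B_{s+ds} - B_s) has mean 0. By the Itô isometry:
  Var( int_0^t f(s) dB_s ) = E[ (int_0^t f(s) dB_s)^2 ] = int_0^t f(s)^2 ds.
Here f(s) = exp(3*s), so f(s)^2 = exp(6*s). Integrate:
  int_0^t (exp(6*s)) ds = exp(6*t)/6 - 1/6.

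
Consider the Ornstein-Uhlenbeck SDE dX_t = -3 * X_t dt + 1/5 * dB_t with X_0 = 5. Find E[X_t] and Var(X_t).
E[X_t] = 5*exp(-3*t); Var(X_t) = 1/150 - exp(-6*t)/150

The OU SDE dX = -theta X dt + sigma dB admits the integrating factor exp(theta t): d(exp(theta t) X_t) = sigma exp(theta t) dB_t. Integrating from 0 to t:
  X_t = x_0 * exp(-theta t) + sigma * int_0^t exp(-theta (t-s)) dB_s.
The Itô integral has mean 0 and (by the Itô isometry) variance sigma^2 * int_0^t exp(-2 theta (t - s)) ds = sigma^2 * (1 - exp(-2 theta t)) / (2 theta).
With theta = 3, sigma = 1/5, x_0 = 5:
  E[X_t] = 5 * exp(-3 t) = 5*exp(-3*t)
  Var(X_t) = (1/5)^2 * (1 - exp(-2*3 t)) / (2 * 3) = 1/150 - exp(-6*t)/150.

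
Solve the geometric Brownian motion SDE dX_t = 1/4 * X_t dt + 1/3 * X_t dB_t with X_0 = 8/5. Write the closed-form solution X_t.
X_t = 8/5 * exp((7/36) * t + (1/3) * B_t)

For GBM dX = mu X dt + sigma X dB with X_0 = x_0, apply Itô to Y = log X: dY = (mu - sigma^2/2) dt + sigma dB, so Y_t = log(x_0) + (mu - sigma^2/2) t + sigma B_t and hence X_t = x_0 * exp((mu - sigma^2/2) t + sigma B_t).
With mu = 1/4, sigma = 1/3, x_0 = 8/5, this gives:
  X_t = 8/5 * exp((7/36) * t + (1/3) * B_t).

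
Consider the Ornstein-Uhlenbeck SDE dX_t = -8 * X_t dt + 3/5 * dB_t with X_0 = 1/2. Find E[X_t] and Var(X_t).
E[X_t] = exp(-8*t)/2; Var(X_t) = 9/400 - 9*exp(-16*t)/400

The OU SDE dX = -theta X dt + sigma dB admits the integrating factor exp(theta t): d(exp(theta t) X_t) = sigma exp(theta t) dB_t. Integrating from 0 to t:
  X_t = x_0 * exp(-theta t) + sigma * int_0^t exp(-theta (t-s)) dB_s.
The Itô integral has mean 0 and (by the Itô isometry) variance sigma^2 * int_0^t exp(-2 theta (t - s)) ds = sigma^2 * (1 - exp(-2 theta t)) / (2 theta).
With theta = 8, sigma = 3/5, x_0 = 1/2:
  E[X_t] = 1/2 * exp(-8 t) = exp(-8*t)/2
  Var(X_t) = (3/5)^2 * (1 - exp(-2*8 t)) / (2 * 8) = 9/400 - 9*exp(-16*t)/400.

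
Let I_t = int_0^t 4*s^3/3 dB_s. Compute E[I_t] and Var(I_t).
E[I_t] = 0; Var(I_t) = 16*t^7/63

The Itô integral of a deterministic integrand f(s) has mean 0 because each increment f(s) * (B_{s+ds} - B_s) has mean 0. By the Itô isometry:
  Var( int_0^t f(s) dB_s ) = E[ (int_0^t f(s) dB_s)^2 ] = int_0^t f(s)^2 ds.
Here f(s) = 4*s^3/3, so f(s)^2 = 16*s^6/9. Integrate:
  int_0^t (16*s^6/9) ds = 16*t^7/63.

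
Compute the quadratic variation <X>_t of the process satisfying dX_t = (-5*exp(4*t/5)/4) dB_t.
<X>_t = 125*exp(8*t/5)/128 - 125/128

For an Itô process dX_t = a(t) dt + b(t) dB_t, the quadratic variation is <X>_t = int_0^t b(s)^2 ds (the drift term does not contribute). Here b(s) = -5*exp(4*s/5)/4, so
  b(s)^2 = 25*exp(8*s/5)/16.
Integrating from 0 to t:
  <X>_t = int_0^t (25*exp(8*s/5)/16) ds = 125*exp(8*t/5)/128 - 125/128.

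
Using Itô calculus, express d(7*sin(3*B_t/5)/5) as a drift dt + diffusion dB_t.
d(7*sin(3*B_t/5)/5) = (-63*sin(3*B_t/5)/250) dt + (21*cos(3*B_t/5)/25) dB_t

Itô's formula for f(B_t) gives d f(B_t) = f'(B_t) dB_t + (1/2) f''(B_t) dt. Compute derivatives of f(x) = 7*sin(3*x/5)/5:
  f'(x)  = 21*cos(3*x/5)/25
  f''(x) = -63*sin(3*x/5)/125
Substitute x = B_t and multiply the f'' term by 1/2:
  drift     = (1/2) * (-63*sin(3*x/5)/125) evaluated at B_t = -63*sin(3*B_t/5)/250
  diffusion = (21*cos(3*x/5)/25) evaluated at B_t = 21*cos(3*B_t/5)/25
Therefore d(7*sin(3*B_t/5)/5) = (-63*sin(3*B_t/5)/250) dt + (21*cos(3*B_t/5)/25) dB_t.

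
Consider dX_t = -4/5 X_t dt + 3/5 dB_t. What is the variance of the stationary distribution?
lim Var(X_t) = 9/40

The OU SDE dX = -theta X dt + sigma dB admits the integrating factor exp(theta t): d(exp(theta t) X_t) = sigma exp(theta t) dB_t. Integrating from 0 to t gives X_t = x_0 * exp(-theta t) + sigma * int_0^t exp(-theta (t-s)) dB_s for any initial x_0. The Itô integral has variance (by the Itô isometry) sigma^2 * int_0^t exp(-2 theta (t - s)) ds = sigma^2 * (1 - exp(-2 theta t)) / (2 theta), independent of x_0.
With theta = 4/5, sigma = 3/5:
  Var(X_t) = (3/5)^2 * (1 - exp(-2*4/5 t)) / (2 * 4/5) = 9/40 - 9*exp(-8*t/5)/40.
As t -> infinity, exp(-2*4/5 t) -> 0, so the stationary variance is sigma^2 / (2 theta) = 9/40.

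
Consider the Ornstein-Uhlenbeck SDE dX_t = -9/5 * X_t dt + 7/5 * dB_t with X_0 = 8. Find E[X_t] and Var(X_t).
E[X_t] = 8*exp(-9*t/5); Var(X_t) = 49/90 - 49*exp(-18*t/5)/90

The OU SDE dX = -theta X dt + sigma dB admits the integrating factor exp(theta t): d(exp(theta t) X_t) = sigma exp(theta t) dB_t. Integrating from 0 to t:
  X_t = x_0 * exp(-theta t) + sigma * int_0^t exp(-theta (t-s)) dB_s.
The Itô integral has mean 0 and (by the Itô isometry) variance sigma^2 * int_0^t exp(-2 theta (t - s)) ds = sigma^2 * (1 - exp(-2 theta t)) / (2 theta).
With theta = 9/5, sigma = 7/5, x_0 = 8:
  E[X_t] = 8 * exp(-9/5 t) = 8*exp(-9*t/5)
  Var(X_t) = (7/5)^2 * (1 - exp(-2*9/5 t)) / (2 * 9/5) = 49/90 - 49*exp(-18*t/5)/90.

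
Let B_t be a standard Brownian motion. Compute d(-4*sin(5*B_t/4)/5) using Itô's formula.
d(-4*sin(5*B_t/4)/5) = (5*sin(5*B_t/4)/8) dt + (-cos(5*B_t/4)) dB_t

Itô's formula for f(B_t) gives d f(B_t) = f'(B_t) dB_t + (1/2) f''(B_t) dt. Compute derivatives of f(x) = -4*sin(5*x/4)/5:
  f'(x)  = -cos(5*x/4)
  f''(x) = 5*sin(5*x/4)/4
Substitute x = B_t and multiply the f'' term by 1/2:
  drift     = (1/2) * (5*sin(5*x/4)/4) evaluated at B_t = 5*sin(5*B_t/4)/8
  diffusion = (-cos(5*x/4)) evaluated at B_t = -cos(5*B_t/4)
Therefore d(-4*sin(5*B_t/4)/5) = (5*sin(5*B_t/4)/8) dt + (-cos(5*B_t/4)) dB_t.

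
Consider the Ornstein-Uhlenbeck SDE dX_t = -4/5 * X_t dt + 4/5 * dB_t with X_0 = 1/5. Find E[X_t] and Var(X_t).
E[X_t] = exp(-4*t/5)/5; Var(X_t) = 2/5 - 2*exp(-8*t/5)/5

The OU SDE dX = -theta X dt + sigma dB admits the integrating factor exp(theta t): d(exp(theta t) X_t) = sigma exp(theta t) dB_t. Integrating from 0 to t:
  X_t = x_0 * exp(-theta t) + sigma * int_0^t exp(-theta (t-s)) dB_s.
The Itô integral has mean 0 and (by the Itô isometry) variance sigma^2 * int_0^t exp(-2 theta (t - s)) ds = sigma^2 * (1 - exp(-2 theta t)) / (2 theta).
With theta = 4/5, sigma = 4/5, x_0 = 1/5:
  E[X_t] = 1/5 * exp(-4/5 t) = exp(-4*t/5)/5
  Var(X_t) = (4/5)^2 * (1 - exp(-2*4/5 t)) / (2 * 4/5) = 2/5 - 2*exp(-8*t/5)/5.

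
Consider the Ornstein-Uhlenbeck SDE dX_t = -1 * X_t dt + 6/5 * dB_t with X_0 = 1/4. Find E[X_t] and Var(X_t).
E[X_t] = exp(-t)/4; Var(X_t) = 18/25 - 18*exp(-2*t)/25

The OU SDE dX = -theta X dt + sigma dB admits the integrating factor exp(theta t): d(exp(theta t) X_t) = sigma exp(theta t) dB_t. Integrating from 0 to t:
  X_t = x_0 * exp(-theta t) + sigma * int_0^t exp(-theta (t-s)) dB_s.
The Itô integral has mean 0 and (by the Itô isometry) variance sigma^2 * int_0^t exp(-2 theta (t - s)) ds = sigma^2 * (1 - exp(-2 theta t)) / (2 theta).
With theta = 1, sigma = 6/5, x_0 = 1/4:
  E[X_t] = 1/4 * exp(-1 t) = exp(-t)/4
  Var(X_t) = (6/5)^2 * (1 - exp(-2*1 t)) / (2 * 1) = 18/25 - 18*exp(-2*t)/25.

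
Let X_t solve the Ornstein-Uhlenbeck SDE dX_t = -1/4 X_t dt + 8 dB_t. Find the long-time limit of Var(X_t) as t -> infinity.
lim Var(X_t) = 128

The OU SDE dX = -theta X dt + sigma dB admits the integrating factor exp(theta t): d(exp(theta t) X_t) = sigma exp(theta t) dB_t. Integrating from 0 to t gives X_t = x_0 * exp(-theta t) + sigma * int_0^t exp(-theta (t-s)) dB_s for any initial x_0. The Itô integral has variance (by the Itô isometry) sigma^2 * int_0^t exp(-2 theta (t - s)) ds = sigma^2 * (1 - exp(-2 theta t)) / (2 theta), independent of x_0.
With theta = 1/4, sigma = 8:
  Var(X_t) = (8)^2 * (1 - exp(-2*1/4 t)) / (2 * 1/4) = 128 - 128*exp(-t/2).
As t -> infinity, exp(-2*1/4 t) -> 0, so the stationary variance is sigma^2 / (2 theta) = 128.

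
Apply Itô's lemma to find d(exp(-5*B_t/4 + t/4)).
d(exp(-5*B_t/4 + t/4)) = (33*exp(-5*B_t/4 + t/4)/32) dt + (-5*exp(-5*B_t/4 + t/4)/4) dB_t

Itô's formula for f(t, x): d f(t, B_t) = (f_t + (1/2) f_xx) dt + f_x dB_t. Compute partials of f(t, x) = exp(t/4 - 5*x/4):
  f_t(t,x)  = exp(t/4 - 5*x/4)/4
  f_x(t,x)  = -5*exp(t/4 - 5*x/4)/4
  f_xx(t,x) = 25*exp(t/4 - 5*x/4)/16
Assemble drift = f_t + (1/2) f_xx = 33*exp(t/4 - 5*x/4)/32 and diffusion = f_x = -5*exp(t/4 - 5*x/4)/4. Substituting x = B_t:
  d(exp(-5*B_t/4 + t/4)) = (33*exp(-5*B_t/4 + t/4)/32) dt + (-5*exp(-5*B_t/4 + t/4)/4) dB_t.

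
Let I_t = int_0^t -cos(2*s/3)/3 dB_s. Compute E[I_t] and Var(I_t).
E[I_t] = 0; Var(I_t) = t/18 + sin(4*t/3)/24

The Itô integral of a deterministic integrand f(s) has mean 0 because each increment f(s) * (B_{s+ds} - B_s) has mean 0. By the Itô isometry:
  Var( int_0^t f(s) dB_s ) = E[ (int_0^t f(s) dB_s)^2 ] = int_0^t f(s)^2 ds.
Here f(s) = -cos(2*s/3)/3, so f(s)^2 = cos(2*s/3)^2/9. Integrate:
  int_0^t (cos(2*s/3)^2/9) ds = t/18 + sin(4*t/3)/24.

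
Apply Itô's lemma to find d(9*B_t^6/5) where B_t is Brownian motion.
d(9*B_t^6/5) = (27*B_t^4) dt + (54*B_t^5/5) dB_t

Itô's formula for f(B_t) gives d f(B_t) = f'(B_t) dB_t + (1/2) f''(B_t) dt. Compute derivatives of f(x) = 9*x^6/5:
  f'(x)  = 54*x^5/5
  f''(x) = 54*x^4
Substitute x = B_t and multiply the f'' term by 1/2:
  drift     = (1/2) * (54*x^4) evaluated at B_t = 27*B_t^4
  diffusion = (54*x^5/5) evaluated at B_t = 54*B_t^5/5
Therefore d(9*B_t^6/5) = (27*B_t^4) dt + (54*B_t^5/5) dB_t.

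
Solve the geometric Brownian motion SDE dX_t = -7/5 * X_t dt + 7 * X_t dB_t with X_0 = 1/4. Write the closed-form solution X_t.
X_t = 1/4 * exp((-259/10) * t + (7) * B_t)

For GBM dX = mu X dt + sigma X dB with X_0 = x_0, apply Itô to Y = log X: dY = (mu - sigma^2/2) dt + sigma dB, so Y_t = log(x_0) + (mu - sigma^2/2) t + sigma B_t and hence X_t = x_0 * exp((mu - sigma^2/2) t + sigma B_t).
With mu = -7/5, sigma = 7, x_0 = 1/4, this gives:
  X_t = 1/4 * exp((-259/10) * t + (7) * B_t).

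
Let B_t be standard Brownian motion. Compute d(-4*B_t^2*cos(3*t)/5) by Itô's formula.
d(-4*B_t^2*cos(3*t)/5) = (12*B_t^2*sin(3*t)/5 - 4*cos(3*t)/5) dt + (-8*B_t*cos(3*t)/5) dB_t

Itô's formula for f(t, x): d f(t, B_t) = (f_t + (1/2) f_xx) dt + f_x dB_t. Compute partials of f(t, x) = -4*x^2*cos(3*t)/5:
  f_t(t,x)  = 12*x^2*sin(3*t)/5
  f_x(t,x)  = -8*x*cos(3*t)/5
  f_xx(t,x) = -8*cos(3*t)/5
Assemble drift = f_t + (1/2) f_xx = 12*x^2*sin(3*t)/5 - 4*cos(3*t)/5 and diffusion = f_x = -8*x*cos(3*t)/5. Substituting x = B_t:
  d(-4*B_t^2*cos(3*t)/5) = (12*B_t^2*sin(3*t)/5 - 4*cos(3*t)/5) dt + (-8*B_t*cos(3*t)/5) dB_t.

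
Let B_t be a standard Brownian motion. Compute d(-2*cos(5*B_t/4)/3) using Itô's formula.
d(-2*cos(5*B_t/4)/3) = (25*cos(5*B_t/4)/48) dt + (5*sin(5*B_t/4)/6) dB_t

Itô's formula for f(B_t) gives d f(B_t) = f'(B_t) dB_t + (1/2) f''(B_t) dt. Compute derivatives of f(x) = -2*cos(5*x/4)/3:
  f'(x)  = 5*sin(5*x/4)/6
  f''(x) = 25*cos(5*x/4)/24
Substitute x = B_t and multiply the f'' term by 1/2:
  drift     = (1/2) * (25*cos(5*x/4)/24) evaluated at B_t = 25*cos(5*B_t/4)/48
  diffusion = (5*sin(5*x/4)/6) evaluated at B_t = 5*sin(5*B_t/4)/6
Therefore d(-2*cos(5*B_t/4)/3) = (25*cos(5*B_t/4)/48) dt + (5*sin(5*B_t/4)/6) dB_t.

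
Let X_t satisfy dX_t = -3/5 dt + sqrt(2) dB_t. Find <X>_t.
<X>_t = 2*t

For an Itô process dX_t = a(t) dt + b(t) dB_t, the quadratic variation is <X>_t = int_0^t b(s)^2 ds (the drift term does not contribute). Here b(s) = sqrt(2), so
  b(s)^2 = 2.
Integrating from 0 to t:
  <X>_t = int_0^t (2) ds = 2*t.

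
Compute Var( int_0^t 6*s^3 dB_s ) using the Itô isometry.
Var = 36*t^7/7

The Itô integral of a deterministic integrand f(s) has mean 0 because each increment f(s) * (B_{s+ds} - B_s) has mean 0. By the Itô isometry:
  Var( int_0^t f(s) dB_s ) = E[ (int_0^t f(s) dB_s)^2 ] = int_0^t f(s)^2 ds.
Here f(s) = 6*s^3, so f(s)^2 = 36*s^6. Integrate:
  int_0^t (36*s^6) ds = 36*t^7/7.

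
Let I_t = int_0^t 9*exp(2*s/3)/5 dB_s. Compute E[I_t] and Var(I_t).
E[I_t] = 0; Var(I_t) = 243*exp(4*t/3)/100 - 243/100

The Itô integral of a deterministic integrand f(s) has mean 0 because each increment f(s) * (B_{s+ds} - B_s) has mean 0. By the Itô isometry:
  Var( int_0^t f(s) dB_s ) = E[ (int_0^t f(s) dB_s)^2 ] = int_0^t f(s)^2 ds.
Here f(s) = 9*exp(2*s/3)/5, so f(s)^2 = 81*exp(4*s/3)/25. Integrate:
  int_0^t (81*exp(4*s/3)/25) ds = 243*exp(4*t/3)/100 - 243/100.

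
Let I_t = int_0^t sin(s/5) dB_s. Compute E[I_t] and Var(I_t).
E[I_t] = 0; Var(I_t) = t/2 - 5*sin(2*t/5)/4

The Itô integral of a deterministic integrand f(s) has mean 0 because each increment f(s) * (B_{s+ds} - B_s) has mean 0. By the Itô isometry:
  Var( int_0^t f(s) dB_s ) = E[ (int_0^t f(s) dB_s)^2 ] = int_0^t f(s)^2 ds.
Here f(s) = sin(s/5), so f(s)^2 = sin(s/5)^2. Integrate:
  int_0^t (sin(s/5)^2) ds = t/2 - 5*sin(2*t/5)/4.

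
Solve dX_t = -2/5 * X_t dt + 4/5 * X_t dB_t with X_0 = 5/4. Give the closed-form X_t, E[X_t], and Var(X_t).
X_t = 5/4 * exp((-18/25) t + (4/5) B_t); E[X_t] = 5*exp(-2*t/5)/4; Var(X_t) = (25*exp(16*t/25) - 25)*exp(-4*t/5)/16

For GBM dX = mu X dt + sigma X dB with X_0 = x_0, apply Itô to Y = log X: dY = (mu - sigma^2/2) dt + sigma dB, so Y_t = log(x_0) + (mu - sigma^2/2) t + sigma B_t and hence X_t = x_0 * exp((mu - sigma^2/2) t + sigma B_t).
With mu = -2/5, sigma = 4/5, x_0 = 5/4, this gives:
  X_t = 5/4 * exp((-18/25) * t + (4/5) * B_t).
Since sigma*B_t ~ Normal(0, sigma^2 t), E[exp(sigma*B_t)] = exp(sigma^2 t / 2); so E[X_t] = x_0 * exp((mu - sigma^2/2) t) * exp(sigma^2 t / 2) = x_0 * exp(mu t) = 5*exp(-2*t/5)/4.
Var(X_t) = E[X_t^2] - (E[X_t])^2 = x_0^2 * exp(2 mu t) * (exp(sigma^2 t) - 1) = (25*exp(16*t/25) - 25)*exp(-4*t/5)/16.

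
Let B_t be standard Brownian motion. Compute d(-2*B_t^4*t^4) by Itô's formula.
d(-2*B_t^4*t^4) = (B_t^2*t^3*(-8*B_t^2 - 12*t)) dt + (-8*B_t^3*t^4) dB_t

Itô's formula for f(t, x): d f(t, B_t) = (f_t + (1/2) f_xx) dt + f_x dB_t. Compute partials of f(t, x) = -2*t^4*x^4:
  f_t(t,x)  = -8*t^3*x^4
  f_x(t,x)  = -8*t^4*x^3
  f_xx(t,x) = -24*t^4*x^2
Assemble drift = f_t + (1/2) f_xx = t^3*x^2*(-12*t - 8*x^2) and diffusion = f_x = -8*t^4*x^3. Substituting x = B_t:
  d(-2*B_t^4*t^4) = (B_t^2*t^3*(-8*B_t^2 - 12*t)) dt + (-8*B_t^3*t^4) dB_t.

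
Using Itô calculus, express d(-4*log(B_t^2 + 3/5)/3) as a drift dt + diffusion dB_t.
d(-4*log(B_t^2 + 3/5)/3) = (20*(5*B_t^2 - 3)/(3*(5*B_t^2 + 3)^2)) dt + (-40*B_t/(15*B_t^2 + 9)) dB_t

Itô's formula for f(B_t) gives d f(B_t) = f'(B_t) dB_t + (1/2) f''(B_t) dt. Compute derivatives of f(x) = -4*log(x^2 + 3/5)/3:
  f'(x)  = -40*x/(15*x^2 + 9)
  f''(x) = 40*(5*x^2 - 3)/(3*(5*x^2 + 3)^2)
Substitute x = B_t and multiply the f'' term by 1/2:
  drift     = (1/2) * (40*(5*x^2 - 3)/(3*(5*x^2 + 3)^2)) evaluated at B_t = 20*(5*B_t^2 - 3)/(3*(5*B_t^2 + 3)^2)
  diffusion = (-40*x/(15*x^2 + 9)) evaluated at B_t = -40*B_t/(15*B_t^2 + 9)
Therefore d(-4*log(B_t^2 + 3/5)/3) = (20*(5*B_t^2 - 3)/(3*(5*B_t^2 + 3)^2)) dt + (-40*B_t/(15*B_t^2 + 9)) dB_t.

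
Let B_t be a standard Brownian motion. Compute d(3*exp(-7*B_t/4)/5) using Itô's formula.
d(3*exp(-7*B_t/4)/5) = (147*exp(-7*B_t/4)/160) dt + (-21*exp(-7*B_t/4)/20) dB_t

Itô's formula for f(B_t) gives d f(B_t) = f'(B_t) dB_t + (1/2) f''(B_t) dt. Compute derivatives of f(x) = 3*exp(-7*x/4)/5:
  f'(x)  = -21*exp(-7*x/4)/20
  f''(x) = 147*exp(-7*x/4)/80
Substitute x = B_t and multiply the f'' term by 1/2:
  drift     = (1/2) * (147*exp(-7*x/4)/80) evaluated at B_t = 147*exp(-7*B_t/4)/160
  diffusion = (-21*exp(-7*x/4)/20) evaluated at B_t = -21*exp(-7*B_t/4)/20
Therefore d(3*exp(-7*B_t/4)/5) = (147*exp(-7*B_t/4)/160) dt + (-21*exp(-7*B_t/4)/20) dB_t.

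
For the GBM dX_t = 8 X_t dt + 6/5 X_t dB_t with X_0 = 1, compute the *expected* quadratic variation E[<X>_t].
E[<X>_t] = 9*exp(436*t/25)/109 - 9/109

<X>_t = int_0^t ((6/5) * X_s)^2 ds. Taking expectation inside the integral: E[<X>_t] = (6/5)^2 * int_0^t E[X_s^2] ds. For GBM, E[X_s^2] = x_0^2 * exp((2 mu + sigma^2) s). Integrating:
  E[<X>_t] = (6/5)^2 * 1^2 * (exp((2*8 + (6/5)^2) t) - 1) / (2*8 + (6/5)^2)
           = (6/5)^2 * 1^2 * (exp((436/25) t) - 1) / (436/25) = 9*exp(436*t/25)/109 - 9/109.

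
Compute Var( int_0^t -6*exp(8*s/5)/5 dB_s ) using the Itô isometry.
Var = 9*exp(16*t/5)/20 - 9/20

The Itô integral of a deterministic integrand f(s) has mean 0 because each increment f(s) * (B_{s+ds} - B_s) has mean 0. By the Itô isometry:
  Var( int_0^t f(s) dB_s ) = E[ (int_0^t f(s) dB_s)^2 ] = int_0^t f(s)^2 ds.
Here f(s) = -6*exp(8*s/5)/5, so f(s)^2 = 36*exp(16*s/5)/25. Integrate:
  int_0^t (36*exp(16*s/5)/25) ds = 9*exp(16*t/5)/20 - 9/20.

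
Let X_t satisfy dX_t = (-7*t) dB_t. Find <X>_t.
<X>_t = 49*t^3/3

For an Itô process dX_t = a(t) dt + b(t) dB_t, the quadratic variation is <X>_t = int_0^t b(s)^2 ds (the drift term does not contribute). Here b(s) = -7*s, so
  b(s)^2 = 49*s^2.
Integrating from 0 to t:
  <X>_t = int_0^t (49*s^2) ds = 49*t^3/3.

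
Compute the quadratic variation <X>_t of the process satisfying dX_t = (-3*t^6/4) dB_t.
<X>_t = 9*t^13/208

For an Itô process dX_t = a(t) dt + b(t) dB_t, the quadratic variation is <X>_t = int_0^t b(s)^2 ds (the drift term does not contribute). Here b(s) = -3*s^6/4, so
  b(s)^2 = 9*s^12/16.
Integrating from 0 to t:
  <X>_t = int_0^t (9*s^12/16) ds = 9*t^13/208.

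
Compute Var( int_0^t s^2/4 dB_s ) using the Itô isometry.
Var = t^5/80

The Itô integral of a deterministic integrand f(s) has mean 0 because each increment f(s) * (B_{s+ds} - B_s) has mean 0. By the Itô isometry:
  Var( int_0^t f(s) dB_s ) = E[ (int_0^t f(s) dB_s)^2 ] = int_0^t f(s)^2 ds.
Here f(s) = s^2/4, so f(s)^2 = s^4/16. Integrate:
  int_0^t (s^4/16) ds = t^5/80.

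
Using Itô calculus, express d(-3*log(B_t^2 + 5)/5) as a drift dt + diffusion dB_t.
d(-3*log(B_t^2 + 5)/5) = (3*(B_t^2 - 5)/(5*(B_t^2 + 5)^2)) dt + (-6*B_t/(5*B_t^2 + 25)) dB_t

Itô's formula for f(B_t) gives d f(B_t) = f'(B_t) dB_t + (1/2) f''(B_t) dt. Compute derivatives of f(x) = -3*log(x^2 + 5)/5:
  f'(x)  = -6*x/(5*x^2 + 25)
  f''(x) = 6*(x^2 - 5)/(5*(x^2 + 5)^2)
Substitute x = B_t and multiply the f'' term by 1/2:
  drift     = (1/2) * (6*(x^2 - 5)/(5*(x^2 + 5)^2)) evaluated at B_t = 3*(B_t^2 - 5)/(5*(B_t^2 + 5)^2)
  diffusion = (-6*x/(5*x^2 + 25)) evaluated at B_t = -6*B_t/(5*B_t^2 + 25)
Therefore d(-3*log(B_t^2 + 5)/5) = (3*(B_t^2 - 5)/(5*(B_t^2 + 5)^2)) dt + (-6*B_t/(5*B_t^2 + 25)) dB_t.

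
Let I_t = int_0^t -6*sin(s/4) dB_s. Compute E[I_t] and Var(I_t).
E[I_t] = 0; Var(I_t) = 18*t - 36*sin(t/2)

The Itô integral of a deterministic integrand f(s) has mean 0 because each increment f(s) * (B_{s+ds} - B_s) has mean 0. By the Itô isometry:
  Var( int_0^t f(s) dB_s ) = E[ (int_0^t f(s) dB_s)^2 ] = int_0^t f(s)^2 ds.
Here f(s) = -6*sin(s/4), so f(s)^2 = 36*sin(s/4)^2. Integrate:
  int_0^t (36*sin(s/4)^2) ds = 18*t - 36*sin(t/2).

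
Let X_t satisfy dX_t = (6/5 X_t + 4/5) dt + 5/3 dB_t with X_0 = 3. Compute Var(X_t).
Var(X_t) = 125*exp(12*t/5)/108 - 125/108

The variance V(t) = Var(X_t) satisfies V'(t) = 2 a V(t) + c^2 with V(0) = 0 (drift coefficient is linear in X, diffusion is constant). With a = 6/5, c = 5/3, the solution is
  V(t) = (c^2 / (2 a)) * (exp(2 a t) - 1)
       = ((5/3)^2 / (2*(6/5))) * (exp((12/5) t) - 1)
       = 125*exp(12*t/5)/108 - 125/108.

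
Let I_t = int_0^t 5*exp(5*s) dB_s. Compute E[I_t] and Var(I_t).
E[I_t] = 0; Var(I_t) = 5*exp(10*t)/2 - 5/2

The Itô integral of a deterministic integrand f(s) has mean 0 because each increment f(s) * (B_{s+ds} - B_s) has mean 0. By the Itô isometry:
  Var( int_0^t f(s) dB_s ) = E[ (int_0^t f(s) dB_s)^2 ] = int_0^t f(s)^2 ds.
Here f(s) = 5*exp(5*s), so f(s)^2 = 25*exp(10*s). Integrate:
  int_0^t (25*exp(10*s)) ds = 5*exp(10*t)/2 - 5/2.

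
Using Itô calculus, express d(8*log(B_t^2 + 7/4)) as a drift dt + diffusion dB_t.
d(8*log(B_t^2 + 7/4)) = (32*(7 - 4*B_t^2)/(4*B_t^2 + 7)^2) dt + (64*B_t/(4*B_t^2 + 7)) dB_t

Itô's formula for f(B_t) gives d f(B_t) = f'(B_t) dB_t + (1/2) f''(B_t) dt. Compute derivatives of f(x) = 8*log(x^2 + 7/4):
  f'(x)  = 64*x/(4*x^2 + 7)
  f''(x) = 64*(7 - 4*x^2)/(4*x^2 + 7)^2
Substitute x = B_t and multiply the f'' term by 1/2:
  drift     = (1/2) * (64*(7 - 4*x^2)/(4*x^2 + 7)^2) evaluated at B_t = 32*(7 - 4*B_t^2)/(4*B_t^2 + 7)^2
  diffusion = (64*x/(4*x^2 + 7)) evaluated at B_t = 64*B_t/(4*B_t^2 + 7)
Therefore d(8*log(B_t^2 + 7/4)) = (32*(7 - 4*B_t^2)/(4*B_t^2 + 7)^2) dt + (64*B_t/(4*B_t^2 + 7)) dB_t.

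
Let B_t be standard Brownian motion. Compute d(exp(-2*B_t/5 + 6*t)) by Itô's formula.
d(exp(-2*B_t/5 + 6*t)) = (152*exp(-2*B_t/5 + 6*t)/25) dt + (-2*exp(-2*B_t/5 + 6*t)/5) dB_t

Itô's formula for f(t, x): d f(t, B_t) = (f_t + (1/2) f_xx) dt + f_x dB_t. Compute partials of f(t, x) = exp(6*t - 2*x/5):
  f_t(t,x)  = 6*exp(6*t - 2*x/5)
  f_x(t,x)  = -2*exp(6*t - 2*x/5)/5
  f_xx(t,x) = 4*exp(6*t - 2*x/5)/25
Assemble drift = f_t + (1/2) f_xx = 152*exp(6*t - 2*x/5)/25 and diffusion = f_x = -2*exp(6*t - 2*x/5)/5. Substituting x = B_t:
  d(exp(-2*B_t/5 + 6*t)) = (152*exp(-2*B_t/5 + 6*t)/25) dt + (-2*exp(-2*B_t/5 + 6*t)/5) dB_t.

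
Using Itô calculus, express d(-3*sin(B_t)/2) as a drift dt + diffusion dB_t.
d(-3*sin(B_t)/2) = (3*sin(B_t)/4) dt + (-3*cos(B_t)/2) dB_t

Itô's formula for f(B_t) gives d f(B_t) = f'(B_t) dB_t + (1/2) f''(B_t) dt. Compute derivatives of f(x) = -3*sin(x)/2:
  f'(x)  = -3*cos(x)/2
  f''(x) = 3*sin(x)/2
Substitute x = B_t and multiply the f'' term by 1/2:
  drift     = (1/2) * (3*sin(x)/2) evaluated at B_t = 3*sin(B_t)/4
  diffusion = (-3*cos(x)/2) evaluated at B_t = -3*cos(B_t)/2
Therefore d(-3*sin(B_t)/2) = (3*sin(B_t)/4) dt + (-3*cos(B_t)/2) dB_t.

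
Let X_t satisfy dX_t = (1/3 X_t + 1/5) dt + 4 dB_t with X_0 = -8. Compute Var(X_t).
Var(X_t) = 24*exp(2*t/3) - 24

The variance V(t) = Var(X_t) satisfies V'(t) = 2 a V(t) + c^2 with V(0) = 0 (drift coefficient is linear in X, diffusion is constant). With a = 1/3, c = 4, the solution is
  V(t) = (c^2 / (2 a)) * (exp(2 a t) - 1)
       = (4^2 / (2*(1/3))) * (exp((2/3) t) - 1)
       = 24*exp(2*t/3) - 24.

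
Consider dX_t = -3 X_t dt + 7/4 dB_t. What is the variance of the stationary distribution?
lim Var(X_t) = 49/96

The OU SDE dX = -theta X dt + sigma dB admits the integrating factor exp(theta t): d(exp(theta t) X_t) = sigma exp(theta t) dB_t. Integrating from 0 to t gives X_t = x_0 * exp(-theta t) + sigma * int_0^t exp(-theta (t-s)) dB_s for any initial x_0. The Itô integral has variance (by the Itô isometry) sigma^2 * int_0^t exp(-2 theta (t - s)) ds = sigma^2 * (1 - exp(-2 theta t)) / (2 theta), independent of x_0.
With theta = 3, sigma = 7/4:
  Var(X_t) = (7/4)^2 * (1 - exp(-2*3 t)) / (2 * 3) = 49/96 - 49*exp(-6*t)/96.
As t -> infinity, exp(-2*3 t) -> 0, so the stationary variance is sigma^2 / (2 theta) = 49/96.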